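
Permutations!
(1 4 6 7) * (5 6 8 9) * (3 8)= [0, 4, 2, 8, 3, 6, 7, 1, 9, 5]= (1 4 3 8 9 5 6 7)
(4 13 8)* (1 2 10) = (1 2 10)(4 13 8) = [0, 2, 10, 3, 13, 5, 6, 7, 4, 9, 1, 11, 12, 8]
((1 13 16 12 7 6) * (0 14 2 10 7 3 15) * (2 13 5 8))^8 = (0 14 13 16 12 3 15)(1 5 8 2 10 7 6)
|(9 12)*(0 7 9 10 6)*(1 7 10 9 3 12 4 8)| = 21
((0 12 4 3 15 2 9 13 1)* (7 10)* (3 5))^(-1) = (0 1 13 9 2 15 3 5 4 12)(7 10)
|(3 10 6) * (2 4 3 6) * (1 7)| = |(1 7)(2 4 3 10)| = 4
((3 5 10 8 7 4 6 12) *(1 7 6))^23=(1 4 7)(3 12 6 8 10 5)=((1 7 4)(3 5 10 8 6 12))^23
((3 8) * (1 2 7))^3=((1 2 7)(3 8))^3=(3 8)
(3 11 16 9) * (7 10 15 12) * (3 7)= (3 11 16 9 7 10 15 12)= [0, 1, 2, 11, 4, 5, 6, 10, 8, 7, 15, 16, 3, 13, 14, 12, 9]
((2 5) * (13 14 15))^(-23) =((2 5)(13 14 15))^(-23) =(2 5)(13 14 15)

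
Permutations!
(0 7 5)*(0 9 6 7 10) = (0 10)(5 9 6 7) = [10, 1, 2, 3, 4, 9, 7, 5, 8, 6, 0]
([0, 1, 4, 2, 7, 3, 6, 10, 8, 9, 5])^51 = (2 10)(3 7)(4 5)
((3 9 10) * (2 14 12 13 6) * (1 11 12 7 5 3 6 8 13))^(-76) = ((1 11 12)(2 14 7 5 3 9 10 6)(8 13))^(-76) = (1 12 11)(2 3)(5 6)(7 10)(9 14)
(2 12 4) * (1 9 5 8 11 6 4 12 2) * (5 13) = (1 9 13 5 8 11 6 4) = [0, 9, 2, 3, 1, 8, 4, 7, 11, 13, 10, 6, 12, 5]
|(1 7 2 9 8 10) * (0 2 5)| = 8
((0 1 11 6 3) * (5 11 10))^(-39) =(0 5 3 10 6 1 11)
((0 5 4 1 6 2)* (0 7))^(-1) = ((0 5 4 1 6 2 7))^(-1) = (0 7 2 6 1 4 5)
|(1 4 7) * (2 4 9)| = |(1 9 2 4 7)| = 5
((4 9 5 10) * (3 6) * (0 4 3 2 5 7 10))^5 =((0 4 9 7 10 3 6 2 5))^5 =(0 3 4 6 9 2 7 5 10)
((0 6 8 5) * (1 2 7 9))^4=((0 6 8 5)(1 2 7 9))^4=(9)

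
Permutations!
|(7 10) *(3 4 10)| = |(3 4 10 7)| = 4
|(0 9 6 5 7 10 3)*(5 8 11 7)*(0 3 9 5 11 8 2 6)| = |(0 5 11 7 10 9)(2 6)| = 6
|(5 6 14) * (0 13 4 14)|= 6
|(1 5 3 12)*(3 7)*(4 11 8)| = 15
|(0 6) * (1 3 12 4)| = 4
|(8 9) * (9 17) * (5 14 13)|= 3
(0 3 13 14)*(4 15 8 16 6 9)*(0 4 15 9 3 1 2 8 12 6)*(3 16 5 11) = (0 1 2 8 5 11 3 13 14 4 9 15 12 6 16) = [1, 2, 8, 13, 9, 11, 16, 7, 5, 15, 10, 3, 6, 14, 4, 12, 0]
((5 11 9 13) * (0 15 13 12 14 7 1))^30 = (15)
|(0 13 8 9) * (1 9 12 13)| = 3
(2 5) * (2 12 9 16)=(2 5 12 9 16)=[0, 1, 5, 3, 4, 12, 6, 7, 8, 16, 10, 11, 9, 13, 14, 15, 2]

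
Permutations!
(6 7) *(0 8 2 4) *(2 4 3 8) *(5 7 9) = (0 2 3 8 4)(5 7 6 9) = [2, 1, 3, 8, 0, 7, 9, 6, 4, 5]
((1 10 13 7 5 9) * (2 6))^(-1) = ((1 10 13 7 5 9)(2 6))^(-1) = (1 9 5 7 13 10)(2 6)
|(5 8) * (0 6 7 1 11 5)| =|(0 6 7 1 11 5 8)| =7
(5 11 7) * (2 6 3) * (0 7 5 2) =(0 7 2 6 3)(5 11) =[7, 1, 6, 0, 4, 11, 3, 2, 8, 9, 10, 5]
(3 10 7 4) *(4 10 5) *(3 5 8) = [0, 1, 2, 8, 5, 4, 6, 10, 3, 9, 7] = (3 8)(4 5)(7 10)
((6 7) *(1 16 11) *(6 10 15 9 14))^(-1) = ((1 16 11)(6 7 10 15 9 14))^(-1) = (1 11 16)(6 14 9 15 10 7)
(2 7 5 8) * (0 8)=(0 8 2 7 5)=[8, 1, 7, 3, 4, 0, 6, 5, 2]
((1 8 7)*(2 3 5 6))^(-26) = (1 8 7)(2 5)(3 6)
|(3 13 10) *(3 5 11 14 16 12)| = 8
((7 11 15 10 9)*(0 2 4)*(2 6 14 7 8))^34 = (0 6 14 7 11 15 10 9 8 2 4)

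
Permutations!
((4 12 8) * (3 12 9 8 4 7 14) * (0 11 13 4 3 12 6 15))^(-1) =((0 11 13 4 9 8 7 14 12 3 6 15))^(-1) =(0 15 6 3 12 14 7 8 9 4 13 11)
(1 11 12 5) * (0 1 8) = [1, 11, 2, 3, 4, 8, 6, 7, 0, 9, 10, 12, 5] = (0 1 11 12 5 8)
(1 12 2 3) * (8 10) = (1 12 2 3)(8 10) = [0, 12, 3, 1, 4, 5, 6, 7, 10, 9, 8, 11, 2]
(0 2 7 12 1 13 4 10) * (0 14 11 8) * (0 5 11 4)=[2, 13, 7, 3, 10, 11, 6, 12, 5, 9, 14, 8, 1, 0, 4]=(0 2 7 12 1 13)(4 10 14)(5 11 8)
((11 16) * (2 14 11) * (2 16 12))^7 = (16)(2 12 11 14)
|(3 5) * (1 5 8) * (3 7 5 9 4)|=|(1 9 4 3 8)(5 7)|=10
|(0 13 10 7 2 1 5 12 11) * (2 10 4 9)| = |(0 13 4 9 2 1 5 12 11)(7 10)| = 18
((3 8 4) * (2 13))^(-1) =(2 13)(3 4 8)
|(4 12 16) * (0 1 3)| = 3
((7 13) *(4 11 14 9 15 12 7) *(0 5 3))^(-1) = ((0 5 3)(4 11 14 9 15 12 7 13))^(-1) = (0 3 5)(4 13 7 12 15 9 14 11)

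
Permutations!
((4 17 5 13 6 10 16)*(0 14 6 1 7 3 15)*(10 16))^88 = (0 4 1)(3 6 5)(7 14 17)(13 15 16)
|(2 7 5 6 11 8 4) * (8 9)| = 8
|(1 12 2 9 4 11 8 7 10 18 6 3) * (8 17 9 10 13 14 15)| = |(1 12 2 10 18 6 3)(4 11 17 9)(7 13 14 15 8)| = 140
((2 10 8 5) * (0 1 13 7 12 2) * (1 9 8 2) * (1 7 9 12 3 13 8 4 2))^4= ((0 12 7 3 13 9 4 2 10 1 8 5))^4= (0 13 10)(1 12 9)(2 5 3)(4 8 7)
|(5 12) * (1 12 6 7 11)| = 6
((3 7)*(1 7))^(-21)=((1 7 3))^(-21)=(7)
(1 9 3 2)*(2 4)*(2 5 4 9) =[0, 2, 1, 9, 5, 4, 6, 7, 8, 3] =(1 2)(3 9)(4 5)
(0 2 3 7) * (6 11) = (0 2 3 7)(6 11) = [2, 1, 3, 7, 4, 5, 11, 0, 8, 9, 10, 6]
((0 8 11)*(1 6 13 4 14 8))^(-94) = ((0 1 6 13 4 14 8 11))^(-94) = (0 6 4 8)(1 13 14 11)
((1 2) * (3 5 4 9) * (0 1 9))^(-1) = (0 4 5 3 9 2 1)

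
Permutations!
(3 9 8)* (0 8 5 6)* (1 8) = (0 1 8 3 9 5 6) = [1, 8, 2, 9, 4, 6, 0, 7, 3, 5]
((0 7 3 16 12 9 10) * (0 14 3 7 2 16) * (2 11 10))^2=((0 11 10 14 3)(2 16 12 9))^2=(0 10 3 11 14)(2 12)(9 16)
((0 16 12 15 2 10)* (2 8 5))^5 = (0 5 12 10 8 16 2 15)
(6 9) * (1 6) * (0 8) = [8, 6, 2, 3, 4, 5, 9, 7, 0, 1] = (0 8)(1 6 9)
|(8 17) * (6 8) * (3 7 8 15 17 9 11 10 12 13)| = |(3 7 8 9 11 10 12 13)(6 15 17)| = 24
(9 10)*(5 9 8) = (5 9 10 8) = [0, 1, 2, 3, 4, 9, 6, 7, 5, 10, 8]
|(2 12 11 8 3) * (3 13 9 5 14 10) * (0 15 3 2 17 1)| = |(0 15 3 17 1)(2 12 11 8 13 9 5 14 10)| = 45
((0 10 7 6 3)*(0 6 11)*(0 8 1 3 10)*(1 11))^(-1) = ((1 3 6 10 7)(8 11))^(-1) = (1 7 10 6 3)(8 11)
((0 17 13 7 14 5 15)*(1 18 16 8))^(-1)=(0 15 5 14 7 13 17)(1 8 16 18)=((0 17 13 7 14 5 15)(1 18 16 8))^(-1)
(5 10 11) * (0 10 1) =(0 10 11 5 1) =[10, 0, 2, 3, 4, 1, 6, 7, 8, 9, 11, 5]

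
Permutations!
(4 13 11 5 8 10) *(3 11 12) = [0, 1, 2, 11, 13, 8, 6, 7, 10, 9, 4, 5, 3, 12] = (3 11 5 8 10 4 13 12)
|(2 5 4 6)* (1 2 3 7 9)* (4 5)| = 7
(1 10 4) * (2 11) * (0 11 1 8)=(0 11 2 1 10 4 8)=[11, 10, 1, 3, 8, 5, 6, 7, 0, 9, 4, 2]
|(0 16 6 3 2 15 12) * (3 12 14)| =|(0 16 6 12)(2 15 14 3)| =4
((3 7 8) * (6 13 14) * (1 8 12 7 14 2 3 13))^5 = (1 14 2 8 6 3 13)(7 12)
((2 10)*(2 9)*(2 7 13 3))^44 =((2 10 9 7 13 3))^44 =(2 9 13)(3 10 7)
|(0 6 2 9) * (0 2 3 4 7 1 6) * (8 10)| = |(1 6 3 4 7)(2 9)(8 10)| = 10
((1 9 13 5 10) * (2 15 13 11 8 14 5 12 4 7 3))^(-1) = ((1 9 11 8 14 5 10)(2 15 13 12 4 7 3))^(-1) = (1 10 5 14 8 11 9)(2 3 7 4 12 13 15)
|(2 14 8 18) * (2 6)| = 5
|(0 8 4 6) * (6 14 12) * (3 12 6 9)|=|(0 8 4 14 6)(3 12 9)|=15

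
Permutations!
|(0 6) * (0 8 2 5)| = 5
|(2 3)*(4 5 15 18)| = 4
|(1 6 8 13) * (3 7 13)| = 6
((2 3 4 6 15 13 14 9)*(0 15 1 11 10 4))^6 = (0 3 2 9 14 13 15)(1 11 10 4 6)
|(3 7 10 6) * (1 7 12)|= 6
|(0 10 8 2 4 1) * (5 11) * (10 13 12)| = |(0 13 12 10 8 2 4 1)(5 11)| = 8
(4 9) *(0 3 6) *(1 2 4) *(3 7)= (0 7 3 6)(1 2 4 9)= [7, 2, 4, 6, 9, 5, 0, 3, 8, 1]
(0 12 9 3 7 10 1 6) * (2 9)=(0 12 2 9 3 7 10 1 6)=[12, 6, 9, 7, 4, 5, 0, 10, 8, 3, 1, 11, 2]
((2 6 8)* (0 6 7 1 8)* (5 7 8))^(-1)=(0 6)(1 7 5)(2 8)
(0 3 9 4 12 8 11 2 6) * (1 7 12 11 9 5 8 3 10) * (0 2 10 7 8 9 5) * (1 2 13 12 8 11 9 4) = (0 7 8 5 4 9 1 11 10 2 6 13 12 3) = [7, 11, 6, 0, 9, 4, 13, 8, 5, 1, 2, 10, 3, 12]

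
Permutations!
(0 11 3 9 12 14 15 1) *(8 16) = (0 11 3 9 12 14 15 1)(8 16) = [11, 0, 2, 9, 4, 5, 6, 7, 16, 12, 10, 3, 14, 13, 15, 1, 8]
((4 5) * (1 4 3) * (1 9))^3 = ((1 4 5 3 9))^3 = (1 3 4 9 5)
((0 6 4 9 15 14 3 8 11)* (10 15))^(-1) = (0 11 8 3 14 15 10 9 4 6)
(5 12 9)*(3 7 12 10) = (3 7 12 9 5 10) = [0, 1, 2, 7, 4, 10, 6, 12, 8, 5, 3, 11, 9]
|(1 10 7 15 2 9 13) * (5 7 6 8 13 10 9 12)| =|(1 9 10 6 8 13)(2 12 5 7 15)| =30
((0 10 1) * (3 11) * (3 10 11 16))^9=(0 11 10 1)(3 16)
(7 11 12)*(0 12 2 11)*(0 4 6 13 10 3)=(0 12 7 4 6 13 10 3)(2 11)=[12, 1, 11, 0, 6, 5, 13, 4, 8, 9, 3, 2, 7, 10]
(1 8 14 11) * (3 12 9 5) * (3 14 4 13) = (1 8 4 13 3 12 9 5 14 11) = [0, 8, 2, 12, 13, 14, 6, 7, 4, 5, 10, 1, 9, 3, 11]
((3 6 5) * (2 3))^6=(2 6)(3 5)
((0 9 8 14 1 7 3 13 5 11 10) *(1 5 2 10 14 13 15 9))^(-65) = (0 9)(1 8)(2 3)(5 11 14)(7 13)(10 15)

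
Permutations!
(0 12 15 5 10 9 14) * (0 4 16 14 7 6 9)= (0 12 15 5 10)(4 16 14)(6 9 7)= [12, 1, 2, 3, 16, 10, 9, 6, 8, 7, 0, 11, 15, 13, 4, 5, 14]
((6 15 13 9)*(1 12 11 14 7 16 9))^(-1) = (1 13 15 6 9 16 7 14 11 12)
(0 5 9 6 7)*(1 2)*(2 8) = (0 5 9 6 7)(1 8 2) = [5, 8, 1, 3, 4, 9, 7, 0, 2, 6]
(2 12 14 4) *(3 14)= (2 12 3 14 4)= [0, 1, 12, 14, 2, 5, 6, 7, 8, 9, 10, 11, 3, 13, 4]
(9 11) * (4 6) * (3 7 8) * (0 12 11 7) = (0 12 11 9 7 8 3)(4 6) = [12, 1, 2, 0, 6, 5, 4, 8, 3, 7, 10, 9, 11]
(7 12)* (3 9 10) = (3 9 10)(7 12) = [0, 1, 2, 9, 4, 5, 6, 12, 8, 10, 3, 11, 7]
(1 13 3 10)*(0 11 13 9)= (0 11 13 3 10 1 9)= [11, 9, 2, 10, 4, 5, 6, 7, 8, 0, 1, 13, 12, 3]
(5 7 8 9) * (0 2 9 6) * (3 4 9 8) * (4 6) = (0 2 8 4 9 5 7 3 6) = [2, 1, 8, 6, 9, 7, 0, 3, 4, 5]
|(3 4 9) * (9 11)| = 4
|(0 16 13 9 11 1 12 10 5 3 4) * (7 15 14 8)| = |(0 16 13 9 11 1 12 10 5 3 4)(7 15 14 8)| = 44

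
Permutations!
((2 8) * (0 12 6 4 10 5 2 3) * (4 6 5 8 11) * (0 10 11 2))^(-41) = (0 12 5)(3 10 8)(4 11)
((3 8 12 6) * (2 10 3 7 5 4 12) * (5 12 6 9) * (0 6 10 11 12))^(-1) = (0 7 6)(2 8 3 10 4 5 9 12 11)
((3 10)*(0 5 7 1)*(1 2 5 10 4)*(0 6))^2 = ((0 10 3 4 1 6)(2 5 7))^2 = (0 3 1)(2 7 5)(4 6 10)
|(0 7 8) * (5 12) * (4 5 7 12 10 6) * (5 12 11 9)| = |(0 11 9 5 10 6 4 12 7 8)| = 10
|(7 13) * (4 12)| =|(4 12)(7 13)| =2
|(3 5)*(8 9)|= 2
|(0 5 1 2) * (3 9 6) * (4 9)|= |(0 5 1 2)(3 4 9 6)|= 4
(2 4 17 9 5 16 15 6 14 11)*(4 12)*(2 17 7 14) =(2 12 4 7 14 11 17 9 5 16 15 6) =[0, 1, 12, 3, 7, 16, 2, 14, 8, 5, 10, 17, 4, 13, 11, 6, 15, 9]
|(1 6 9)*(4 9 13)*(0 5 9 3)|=|(0 5 9 1 6 13 4 3)|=8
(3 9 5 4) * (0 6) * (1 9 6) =[1, 9, 2, 6, 3, 4, 0, 7, 8, 5] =(0 1 9 5 4 3 6)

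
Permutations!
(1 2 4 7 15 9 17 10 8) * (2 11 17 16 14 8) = (1 11 17 10 2 4 7 15 9 16 14 8) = [0, 11, 4, 3, 7, 5, 6, 15, 1, 16, 2, 17, 12, 13, 8, 9, 14, 10]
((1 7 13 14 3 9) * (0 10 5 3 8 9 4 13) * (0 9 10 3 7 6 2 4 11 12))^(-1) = ((0 3 11 12)(1 6 2 4 13 14 8 10 5 7 9))^(-1) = (0 12 11 3)(1 9 7 5 10 8 14 13 4 2 6)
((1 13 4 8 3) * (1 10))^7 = (1 13 4 8 3 10)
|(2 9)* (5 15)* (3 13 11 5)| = 10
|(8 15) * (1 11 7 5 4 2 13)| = 14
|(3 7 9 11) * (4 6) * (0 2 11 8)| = 14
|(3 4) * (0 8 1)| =|(0 8 1)(3 4)| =6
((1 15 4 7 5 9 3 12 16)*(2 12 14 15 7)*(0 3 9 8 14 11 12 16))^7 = ((0 3 11 12)(1 7 5 8 14 15 4 2 16))^7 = (0 12 11 3)(1 2 15 8 7 16 4 14 5)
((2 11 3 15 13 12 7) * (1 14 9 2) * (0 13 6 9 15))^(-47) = (0 13 12 7 1 14 15 6 9 2 11 3)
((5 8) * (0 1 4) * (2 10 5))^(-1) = ((0 1 4)(2 10 5 8))^(-1) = (0 4 1)(2 8 5 10)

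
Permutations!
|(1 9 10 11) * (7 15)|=4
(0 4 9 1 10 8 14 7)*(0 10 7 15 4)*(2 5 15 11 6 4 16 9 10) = (1 7 2 5 15 16 9)(4 10 8 14 11 6) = [0, 7, 5, 3, 10, 15, 4, 2, 14, 1, 8, 6, 12, 13, 11, 16, 9]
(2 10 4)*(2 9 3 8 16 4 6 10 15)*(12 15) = (2 12 15)(3 8 16 4 9)(6 10) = [0, 1, 12, 8, 9, 5, 10, 7, 16, 3, 6, 11, 15, 13, 14, 2, 4]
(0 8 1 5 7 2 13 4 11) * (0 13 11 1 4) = (0 8 4 1 5 7 2 11 13) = [8, 5, 11, 3, 1, 7, 6, 2, 4, 9, 10, 13, 12, 0]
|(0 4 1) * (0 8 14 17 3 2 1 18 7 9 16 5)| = |(0 4 18 7 9 16 5)(1 8 14 17 3 2)| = 42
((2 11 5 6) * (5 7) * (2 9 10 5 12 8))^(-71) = (2 8 12 7 11)(5 6 9 10)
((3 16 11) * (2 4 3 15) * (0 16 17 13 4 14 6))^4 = ((0 16 11 15 2 14 6)(3 17 13 4))^4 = (17)(0 2 16 14 11 6 15)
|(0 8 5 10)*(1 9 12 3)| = |(0 8 5 10)(1 9 12 3)| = 4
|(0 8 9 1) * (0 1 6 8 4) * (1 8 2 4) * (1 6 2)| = |(0 6 1 8 9 2 4)| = 7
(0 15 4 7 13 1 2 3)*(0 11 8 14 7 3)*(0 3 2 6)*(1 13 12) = (0 15 4 2 3 11 8 14 7 12 1 6) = [15, 6, 3, 11, 2, 5, 0, 12, 14, 9, 10, 8, 1, 13, 7, 4]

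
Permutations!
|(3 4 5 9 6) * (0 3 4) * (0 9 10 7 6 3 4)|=6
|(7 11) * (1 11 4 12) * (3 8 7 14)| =|(1 11 14 3 8 7 4 12)| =8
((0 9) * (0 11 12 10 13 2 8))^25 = ((0 9 11 12 10 13 2 8))^25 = (0 9 11 12 10 13 2 8)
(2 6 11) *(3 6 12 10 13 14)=(2 12 10 13 14 3 6 11)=[0, 1, 12, 6, 4, 5, 11, 7, 8, 9, 13, 2, 10, 14, 3]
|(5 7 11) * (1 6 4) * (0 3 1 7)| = 8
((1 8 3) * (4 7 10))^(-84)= (10)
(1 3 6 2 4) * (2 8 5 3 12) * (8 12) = (1 8 5 3 6 12 2 4) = [0, 8, 4, 6, 1, 3, 12, 7, 5, 9, 10, 11, 2]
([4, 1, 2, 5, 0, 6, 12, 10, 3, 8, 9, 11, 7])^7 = [4, 1, 2, 8, 0, 3, 5, 12, 9, 10, 7, 11, 6]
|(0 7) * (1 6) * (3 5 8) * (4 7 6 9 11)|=21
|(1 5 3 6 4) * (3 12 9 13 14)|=|(1 5 12 9 13 14 3 6 4)|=9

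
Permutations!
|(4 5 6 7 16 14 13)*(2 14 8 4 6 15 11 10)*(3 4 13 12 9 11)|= |(2 14 12 9 11 10)(3 4 5 15)(6 7 16 8 13)|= 60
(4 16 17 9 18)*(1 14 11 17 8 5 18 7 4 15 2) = (1 14 11 17 9 7 4 16 8 5 18 15 2) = [0, 14, 1, 3, 16, 18, 6, 4, 5, 7, 10, 17, 12, 13, 11, 2, 8, 9, 15]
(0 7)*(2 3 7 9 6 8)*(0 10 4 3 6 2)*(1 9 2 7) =(0 2 6 8)(1 9 7 10 4 3) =[2, 9, 6, 1, 3, 5, 8, 10, 0, 7, 4]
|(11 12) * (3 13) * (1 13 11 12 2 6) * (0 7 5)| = 6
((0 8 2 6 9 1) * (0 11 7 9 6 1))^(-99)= (0 9 7 11 1 2 8)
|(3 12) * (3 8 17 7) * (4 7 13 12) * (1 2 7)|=20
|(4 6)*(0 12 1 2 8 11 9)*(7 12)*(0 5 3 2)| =12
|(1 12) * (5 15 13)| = |(1 12)(5 15 13)| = 6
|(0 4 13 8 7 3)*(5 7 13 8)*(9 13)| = 8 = |(0 4 8 9 13 5 7 3)|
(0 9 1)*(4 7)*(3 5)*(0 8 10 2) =[9, 8, 0, 5, 7, 3, 6, 4, 10, 1, 2] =(0 9 1 8 10 2)(3 5)(4 7)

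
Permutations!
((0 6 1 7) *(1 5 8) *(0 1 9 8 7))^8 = ((0 6 5 7 1)(8 9))^8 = (9)(0 7 6 1 5)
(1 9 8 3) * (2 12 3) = [0, 9, 12, 1, 4, 5, 6, 7, 2, 8, 10, 11, 3] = (1 9 8 2 12 3)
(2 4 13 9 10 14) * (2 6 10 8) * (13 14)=(2 4 14 6 10 13 9 8)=[0, 1, 4, 3, 14, 5, 10, 7, 2, 8, 13, 11, 12, 9, 6]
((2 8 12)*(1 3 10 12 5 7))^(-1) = ((1 3 10 12 2 8 5 7))^(-1) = (1 7 5 8 2 12 10 3)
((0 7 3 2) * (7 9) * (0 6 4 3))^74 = (0 7 9)(2 4)(3 6) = ((0 9 7)(2 6 4 3))^74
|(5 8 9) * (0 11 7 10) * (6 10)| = 15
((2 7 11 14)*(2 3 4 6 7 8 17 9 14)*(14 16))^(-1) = ((2 8 17 9 16 14 3 4 6 7 11))^(-1) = (2 11 7 6 4 3 14 16 9 17 8)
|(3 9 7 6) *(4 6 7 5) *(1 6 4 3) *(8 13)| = 6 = |(1 6)(3 9 5)(8 13)|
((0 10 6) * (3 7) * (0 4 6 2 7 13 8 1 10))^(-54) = ((1 10 2 7 3 13 8)(4 6))^(-54) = (1 2 3 8 10 7 13)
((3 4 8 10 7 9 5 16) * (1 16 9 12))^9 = ((1 16 3 4 8 10 7 12)(5 9))^9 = (1 16 3 4 8 10 7 12)(5 9)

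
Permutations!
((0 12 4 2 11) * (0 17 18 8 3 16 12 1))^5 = ((0 1)(2 11 17 18 8 3 16 12 4))^5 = (0 1)(2 3 11 16 17 12 18 4 8)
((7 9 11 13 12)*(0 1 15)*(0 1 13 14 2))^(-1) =(0 2 14 11 9 7 12 13)(1 15)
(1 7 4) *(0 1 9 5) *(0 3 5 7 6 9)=(0 1 6 9 7 4)(3 5)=[1, 6, 2, 5, 0, 3, 9, 4, 8, 7]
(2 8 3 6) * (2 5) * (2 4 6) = [0, 1, 8, 2, 6, 4, 5, 7, 3] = (2 8 3)(4 6 5)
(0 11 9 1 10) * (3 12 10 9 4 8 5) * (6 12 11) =(0 6 12 10)(1 9)(3 11 4 8 5) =[6, 9, 2, 11, 8, 3, 12, 7, 5, 1, 0, 4, 10]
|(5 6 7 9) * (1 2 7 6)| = |(1 2 7 9 5)| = 5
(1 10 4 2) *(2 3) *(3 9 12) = (1 10 4 9 12 3 2) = [0, 10, 1, 2, 9, 5, 6, 7, 8, 12, 4, 11, 3]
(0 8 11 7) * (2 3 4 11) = (0 8 2 3 4 11 7) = [8, 1, 3, 4, 11, 5, 6, 0, 2, 9, 10, 7]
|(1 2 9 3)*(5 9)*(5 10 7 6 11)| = |(1 2 10 7 6 11 5 9 3)| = 9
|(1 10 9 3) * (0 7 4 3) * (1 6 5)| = |(0 7 4 3 6 5 1 10 9)| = 9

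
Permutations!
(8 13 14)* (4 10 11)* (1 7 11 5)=[0, 7, 2, 3, 10, 1, 6, 11, 13, 9, 5, 4, 12, 14, 8]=(1 7 11 4 10 5)(8 13 14)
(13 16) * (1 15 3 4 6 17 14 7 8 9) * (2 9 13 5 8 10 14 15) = (1 2 9)(3 4 6 17 15)(5 8 13 16)(7 10 14) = [0, 2, 9, 4, 6, 8, 17, 10, 13, 1, 14, 11, 12, 16, 7, 3, 5, 15]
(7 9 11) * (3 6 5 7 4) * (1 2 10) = [0, 2, 10, 6, 3, 7, 5, 9, 8, 11, 1, 4] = (1 2 10)(3 6 5 7 9 11 4)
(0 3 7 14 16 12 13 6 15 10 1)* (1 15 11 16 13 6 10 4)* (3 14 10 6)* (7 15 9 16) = (0 14 13 6 11 7 10 9 16 12 3 15 4 1) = [14, 0, 2, 15, 1, 5, 11, 10, 8, 16, 9, 7, 3, 6, 13, 4, 12]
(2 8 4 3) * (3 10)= [0, 1, 8, 2, 10, 5, 6, 7, 4, 9, 3]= (2 8 4 10 3)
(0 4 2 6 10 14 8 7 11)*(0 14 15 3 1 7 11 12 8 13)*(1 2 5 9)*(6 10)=(0 4 5 9 1 7 12 8 11 14 13)(2 10 15 3)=[4, 7, 10, 2, 5, 9, 6, 12, 11, 1, 15, 14, 8, 0, 13, 3]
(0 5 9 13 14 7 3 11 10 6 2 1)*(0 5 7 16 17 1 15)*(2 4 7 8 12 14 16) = [8, 5, 15, 11, 7, 9, 4, 3, 12, 13, 6, 10, 14, 16, 2, 0, 17, 1] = (0 8 12 14 2 15)(1 5 9 13 16 17)(3 11 10 6 4 7)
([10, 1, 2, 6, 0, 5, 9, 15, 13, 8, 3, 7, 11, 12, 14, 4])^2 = (0 3 9 13 11 15)(4 10 6 8 12 7)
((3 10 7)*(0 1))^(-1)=(0 1)(3 7 10)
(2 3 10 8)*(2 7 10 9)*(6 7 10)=(2 3 9)(6 7)(8 10)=[0, 1, 3, 9, 4, 5, 7, 6, 10, 2, 8]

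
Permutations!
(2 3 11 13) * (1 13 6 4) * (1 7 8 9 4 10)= (1 13 2 3 11 6 10)(4 7 8 9)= [0, 13, 3, 11, 7, 5, 10, 8, 9, 4, 1, 6, 12, 2]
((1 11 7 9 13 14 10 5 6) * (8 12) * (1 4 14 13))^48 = (4 5 14 6 10)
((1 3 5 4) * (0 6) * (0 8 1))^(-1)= (0 4 5 3 1 8 6)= ((0 6 8 1 3 5 4))^(-1)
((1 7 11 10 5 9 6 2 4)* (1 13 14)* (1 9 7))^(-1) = (2 6 9 14 13 4)(5 10 11 7) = ((2 4 13 14 9 6)(5 7 11 10))^(-1)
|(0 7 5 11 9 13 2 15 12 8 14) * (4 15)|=12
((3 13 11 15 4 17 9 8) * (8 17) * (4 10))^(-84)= (17)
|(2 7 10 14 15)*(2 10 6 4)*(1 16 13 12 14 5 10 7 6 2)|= |(1 16 13 12 14 15 7 2 6 4)(5 10)|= 10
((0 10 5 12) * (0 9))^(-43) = (0 5 9 10 12)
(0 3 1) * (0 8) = [3, 8, 2, 1, 4, 5, 6, 7, 0] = (0 3 1 8)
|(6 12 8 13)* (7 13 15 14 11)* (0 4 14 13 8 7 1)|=30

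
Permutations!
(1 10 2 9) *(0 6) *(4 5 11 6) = [4, 10, 9, 3, 5, 11, 0, 7, 8, 1, 2, 6] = (0 4 5 11 6)(1 10 2 9)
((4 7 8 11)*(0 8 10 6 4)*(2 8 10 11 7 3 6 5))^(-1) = (0 11 7 8 2 5 10)(3 4 6)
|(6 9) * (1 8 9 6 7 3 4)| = |(1 8 9 7 3 4)| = 6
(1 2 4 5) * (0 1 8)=(0 1 2 4 5 8)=[1, 2, 4, 3, 5, 8, 6, 7, 0]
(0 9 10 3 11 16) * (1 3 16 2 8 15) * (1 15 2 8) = [9, 3, 1, 11, 4, 5, 6, 7, 2, 10, 16, 8, 12, 13, 14, 15, 0] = (0 9 10 16)(1 3 11 8 2)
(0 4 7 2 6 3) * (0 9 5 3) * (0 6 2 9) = (0 4 7 9 5 3) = [4, 1, 2, 0, 7, 3, 6, 9, 8, 5]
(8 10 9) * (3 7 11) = (3 7 11)(8 10 9) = [0, 1, 2, 7, 4, 5, 6, 11, 10, 8, 9, 3]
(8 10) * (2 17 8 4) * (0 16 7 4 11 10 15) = [16, 1, 17, 3, 2, 5, 6, 4, 15, 9, 11, 10, 12, 13, 14, 0, 7, 8] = (0 16 7 4 2 17 8 15)(10 11)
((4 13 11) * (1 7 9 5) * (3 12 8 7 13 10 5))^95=((1 13 11 4 10 5)(3 12 8 7 9))^95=(1 5 10 4 11 13)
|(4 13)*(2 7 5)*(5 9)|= 4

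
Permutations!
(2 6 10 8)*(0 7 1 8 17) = (0 7 1 8 2 6 10 17) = [7, 8, 6, 3, 4, 5, 10, 1, 2, 9, 17, 11, 12, 13, 14, 15, 16, 0]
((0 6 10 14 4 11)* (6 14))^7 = (0 11 4 14)(6 10)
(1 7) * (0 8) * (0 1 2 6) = [8, 7, 6, 3, 4, 5, 0, 2, 1] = (0 8 1 7 2 6)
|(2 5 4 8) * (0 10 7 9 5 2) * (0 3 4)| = |(0 10 7 9 5)(3 4 8)| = 15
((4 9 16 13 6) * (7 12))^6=((4 9 16 13 6)(7 12))^6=(4 9 16 13 6)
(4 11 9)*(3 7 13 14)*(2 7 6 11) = (2 7 13 14 3 6 11 9 4) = [0, 1, 7, 6, 2, 5, 11, 13, 8, 4, 10, 9, 12, 14, 3]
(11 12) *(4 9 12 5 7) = [0, 1, 2, 3, 9, 7, 6, 4, 8, 12, 10, 5, 11] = (4 9 12 11 5 7)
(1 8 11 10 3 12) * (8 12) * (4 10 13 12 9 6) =[0, 9, 2, 8, 10, 5, 4, 7, 11, 6, 3, 13, 1, 12] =(1 9 6 4 10 3 8 11 13 12)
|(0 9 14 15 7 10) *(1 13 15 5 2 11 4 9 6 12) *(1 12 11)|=|(0 6 11 4 9 14 5 2 1 13 15 7 10)|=13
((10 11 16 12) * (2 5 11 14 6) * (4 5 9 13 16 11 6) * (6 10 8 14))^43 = (2 6 10 5 4 14 8 12 16 13 9)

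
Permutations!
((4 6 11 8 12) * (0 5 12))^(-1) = (0 8 11 6 4 12 5)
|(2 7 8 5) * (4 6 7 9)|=|(2 9 4 6 7 8 5)|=7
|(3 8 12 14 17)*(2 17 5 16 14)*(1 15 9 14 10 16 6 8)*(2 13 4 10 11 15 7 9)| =17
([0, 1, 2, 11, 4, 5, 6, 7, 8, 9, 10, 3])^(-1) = [0, 1, 2, 11, 4, 5, 6, 7, 8, 9, 10, 3]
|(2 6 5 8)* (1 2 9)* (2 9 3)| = 10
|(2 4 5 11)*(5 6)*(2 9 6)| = 4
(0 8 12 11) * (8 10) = (0 10 8 12 11) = [10, 1, 2, 3, 4, 5, 6, 7, 12, 9, 8, 0, 11]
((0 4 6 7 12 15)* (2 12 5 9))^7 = ((0 4 6 7 5 9 2 12 15))^7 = (0 12 9 7 4 15 2 5 6)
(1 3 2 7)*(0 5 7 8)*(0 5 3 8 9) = (0 3 2 9)(1 8 5 7) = [3, 8, 9, 2, 4, 7, 6, 1, 5, 0]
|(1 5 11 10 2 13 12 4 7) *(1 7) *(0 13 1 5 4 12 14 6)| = 12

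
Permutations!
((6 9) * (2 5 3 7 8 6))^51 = (2 3 8 9 5 7 6)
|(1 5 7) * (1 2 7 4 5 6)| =|(1 6)(2 7)(4 5)| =2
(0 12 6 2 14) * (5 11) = (0 12 6 2 14)(5 11) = [12, 1, 14, 3, 4, 11, 2, 7, 8, 9, 10, 5, 6, 13, 0]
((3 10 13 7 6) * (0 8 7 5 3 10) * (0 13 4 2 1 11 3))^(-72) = ((0 8 7 6 10 4 2 1 11 3 13 5))^(-72) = (13)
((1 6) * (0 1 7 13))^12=((0 1 6 7 13))^12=(0 6 13 1 7)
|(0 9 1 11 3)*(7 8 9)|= |(0 7 8 9 1 11 3)|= 7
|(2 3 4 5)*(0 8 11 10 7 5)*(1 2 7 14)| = |(0 8 11 10 14 1 2 3 4)(5 7)| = 18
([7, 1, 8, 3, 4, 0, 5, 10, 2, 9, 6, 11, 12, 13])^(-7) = [6, 1, 8, 3, 4, 10, 7, 5, 2, 9, 0, 11, 12, 13]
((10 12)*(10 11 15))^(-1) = (10 15 11 12)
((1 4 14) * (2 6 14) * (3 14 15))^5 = ((1 4 2 6 15 3 14))^5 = (1 3 6 4 14 15 2)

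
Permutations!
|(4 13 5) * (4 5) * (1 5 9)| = 6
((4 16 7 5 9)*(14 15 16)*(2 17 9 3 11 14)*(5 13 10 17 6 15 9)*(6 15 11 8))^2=(2 16 13 17 3 6 14 4 15 7 10 5 8 11 9)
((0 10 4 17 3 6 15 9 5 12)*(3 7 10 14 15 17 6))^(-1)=((0 14 15 9 5 12)(4 6 17 7 10))^(-1)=(0 12 5 9 15 14)(4 10 7 17 6)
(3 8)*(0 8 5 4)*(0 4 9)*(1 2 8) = (0 1 2 8 3 5 9) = [1, 2, 8, 5, 4, 9, 6, 7, 3, 0]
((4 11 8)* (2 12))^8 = (12)(4 8 11) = ((2 12)(4 11 8))^8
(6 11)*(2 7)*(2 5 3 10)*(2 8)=(2 7 5 3 10 8)(6 11)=[0, 1, 7, 10, 4, 3, 11, 5, 2, 9, 8, 6]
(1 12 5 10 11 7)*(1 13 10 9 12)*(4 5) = (4 5 9 12)(7 13 10 11) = [0, 1, 2, 3, 5, 9, 6, 13, 8, 12, 11, 7, 4, 10]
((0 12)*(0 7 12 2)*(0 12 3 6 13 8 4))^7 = (0 8 6 7 2 4 13 3 12)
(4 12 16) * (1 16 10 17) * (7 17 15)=[0, 16, 2, 3, 12, 5, 6, 17, 8, 9, 15, 11, 10, 13, 14, 7, 4, 1]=(1 16 4 12 10 15 7 17)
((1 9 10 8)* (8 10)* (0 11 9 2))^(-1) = (0 2 1 8 9 11)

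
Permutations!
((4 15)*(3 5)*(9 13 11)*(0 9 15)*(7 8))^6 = ((0 9 13 11 15 4)(3 5)(7 8))^6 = (15)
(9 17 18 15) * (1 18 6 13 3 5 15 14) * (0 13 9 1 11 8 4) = (0 13 3 5 15 1 18 14 11 8 4)(6 9 17) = [13, 18, 2, 5, 0, 15, 9, 7, 4, 17, 10, 8, 12, 3, 11, 1, 16, 6, 14]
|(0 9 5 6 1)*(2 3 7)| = 15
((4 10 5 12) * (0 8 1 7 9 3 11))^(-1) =((0 8 1 7 9 3 11)(4 10 5 12))^(-1) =(0 11 3 9 7 1 8)(4 12 5 10)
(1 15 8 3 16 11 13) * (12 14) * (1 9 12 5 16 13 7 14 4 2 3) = (1 15 8)(2 3 13 9 12 4)(5 16 11 7 14) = [0, 15, 3, 13, 2, 16, 6, 14, 1, 12, 10, 7, 4, 9, 5, 8, 11]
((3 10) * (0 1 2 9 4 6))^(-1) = ((0 1 2 9 4 6)(3 10))^(-1) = (0 6 4 9 2 1)(3 10)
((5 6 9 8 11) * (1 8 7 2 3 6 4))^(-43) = ((1 8 11 5 4)(2 3 6 9 7))^(-43) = (1 11 4 8 5)(2 6 7 3 9)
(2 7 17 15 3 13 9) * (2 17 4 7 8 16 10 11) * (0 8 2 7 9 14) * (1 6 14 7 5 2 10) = (0 8 16 1 6 14)(2 10 11 5)(3 13 7 4 9 17 15) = [8, 6, 10, 13, 9, 2, 14, 4, 16, 17, 11, 5, 12, 7, 0, 3, 1, 15]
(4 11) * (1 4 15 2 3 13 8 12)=(1 4 11 15 2 3 13 8 12)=[0, 4, 3, 13, 11, 5, 6, 7, 12, 9, 10, 15, 1, 8, 14, 2]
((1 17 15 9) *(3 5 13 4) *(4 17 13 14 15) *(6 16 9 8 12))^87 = (1 12 5 13 6 14 17 16 15 4 9 8 3)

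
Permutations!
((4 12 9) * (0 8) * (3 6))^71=((0 8)(3 6)(4 12 9))^71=(0 8)(3 6)(4 9 12)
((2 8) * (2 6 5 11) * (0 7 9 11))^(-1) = ((0 7 9 11 2 8 6 5))^(-1) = (0 5 6 8 2 11 9 7)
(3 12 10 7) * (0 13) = [13, 1, 2, 12, 4, 5, 6, 3, 8, 9, 7, 11, 10, 0] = (0 13)(3 12 10 7)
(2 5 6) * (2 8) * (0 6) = (0 6 8 2 5) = [6, 1, 5, 3, 4, 0, 8, 7, 2]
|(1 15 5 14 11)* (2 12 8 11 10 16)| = 10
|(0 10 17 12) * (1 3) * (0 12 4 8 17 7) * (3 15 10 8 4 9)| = |(0 8 17 9 3 1 15 10 7)| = 9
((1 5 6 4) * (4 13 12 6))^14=((1 5 4)(6 13 12))^14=(1 4 5)(6 12 13)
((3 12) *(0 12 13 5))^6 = ((0 12 3 13 5))^6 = (0 12 3 13 5)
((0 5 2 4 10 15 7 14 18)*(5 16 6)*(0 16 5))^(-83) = (0 15 6 10 16 4 18 2 14 5 7)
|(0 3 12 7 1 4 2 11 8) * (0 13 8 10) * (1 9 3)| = 12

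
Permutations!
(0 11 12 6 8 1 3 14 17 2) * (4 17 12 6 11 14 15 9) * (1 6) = [14, 3, 0, 15, 17, 5, 8, 7, 6, 4, 10, 1, 11, 13, 12, 9, 16, 2] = (0 14 12 11 1 3 15 9 4 17 2)(6 8)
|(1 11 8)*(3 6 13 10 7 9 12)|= |(1 11 8)(3 6 13 10 7 9 12)|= 21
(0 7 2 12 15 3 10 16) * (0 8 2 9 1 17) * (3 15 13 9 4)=[7, 17, 12, 10, 3, 5, 6, 4, 2, 1, 16, 11, 13, 9, 14, 15, 8, 0]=(0 7 4 3 10 16 8 2 12 13 9 1 17)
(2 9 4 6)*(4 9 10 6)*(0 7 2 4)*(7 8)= (0 8 7 2 10 6 4)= [8, 1, 10, 3, 0, 5, 4, 2, 7, 9, 6]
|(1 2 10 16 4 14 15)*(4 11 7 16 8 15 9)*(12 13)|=30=|(1 2 10 8 15)(4 14 9)(7 16 11)(12 13)|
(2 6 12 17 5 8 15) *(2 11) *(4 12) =(2 6 4 12 17 5 8 15 11) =[0, 1, 6, 3, 12, 8, 4, 7, 15, 9, 10, 2, 17, 13, 14, 11, 16, 5]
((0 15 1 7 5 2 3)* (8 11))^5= ((0 15 1 7 5 2 3)(8 11))^5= (0 2 7 15 3 5 1)(8 11)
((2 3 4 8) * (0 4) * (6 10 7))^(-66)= ((0 4 8 2 3)(6 10 7))^(-66)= (10)(0 3 2 8 4)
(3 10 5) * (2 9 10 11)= (2 9 10 5 3 11)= [0, 1, 9, 11, 4, 3, 6, 7, 8, 10, 5, 2]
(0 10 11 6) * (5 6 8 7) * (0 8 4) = [10, 1, 2, 3, 0, 6, 8, 5, 7, 9, 11, 4] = (0 10 11 4)(5 6 8 7)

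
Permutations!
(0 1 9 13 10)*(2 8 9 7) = (0 1 7 2 8 9 13 10) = [1, 7, 8, 3, 4, 5, 6, 2, 9, 13, 0, 11, 12, 10]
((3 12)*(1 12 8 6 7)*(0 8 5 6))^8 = (1 3 6)(5 7 12)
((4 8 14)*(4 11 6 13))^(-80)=((4 8 14 11 6 13))^(-80)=(4 6 14)(8 13 11)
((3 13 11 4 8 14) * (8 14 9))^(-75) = (14)(8 9)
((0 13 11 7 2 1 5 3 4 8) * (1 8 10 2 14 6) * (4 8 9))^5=((0 13 11 7 14 6 1 5 3 8)(2 9 4 10))^5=(0 6)(1 13)(2 9 4 10)(3 7)(5 11)(8 14)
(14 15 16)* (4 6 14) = (4 6 14 15 16) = [0, 1, 2, 3, 6, 5, 14, 7, 8, 9, 10, 11, 12, 13, 15, 16, 4]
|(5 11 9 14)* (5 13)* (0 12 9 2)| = 8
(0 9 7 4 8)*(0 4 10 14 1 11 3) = [9, 11, 2, 0, 8, 5, 6, 10, 4, 7, 14, 3, 12, 13, 1] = (0 9 7 10 14 1 11 3)(4 8)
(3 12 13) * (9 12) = (3 9 12 13) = [0, 1, 2, 9, 4, 5, 6, 7, 8, 12, 10, 11, 13, 3]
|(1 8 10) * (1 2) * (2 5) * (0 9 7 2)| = 8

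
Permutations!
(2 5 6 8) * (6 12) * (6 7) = (2 5 12 7 6 8) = [0, 1, 5, 3, 4, 12, 8, 6, 2, 9, 10, 11, 7]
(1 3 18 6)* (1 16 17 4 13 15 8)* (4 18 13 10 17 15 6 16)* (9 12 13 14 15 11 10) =(1 3 14 15 8)(4 9 12 13 6)(10 17 18 16 11) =[0, 3, 2, 14, 9, 5, 4, 7, 1, 12, 17, 10, 13, 6, 15, 8, 11, 18, 16]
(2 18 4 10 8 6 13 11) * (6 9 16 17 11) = (2 18 4 10 8 9 16 17 11)(6 13) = [0, 1, 18, 3, 10, 5, 13, 7, 9, 16, 8, 2, 12, 6, 14, 15, 17, 11, 4]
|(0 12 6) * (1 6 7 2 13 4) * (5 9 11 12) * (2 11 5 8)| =42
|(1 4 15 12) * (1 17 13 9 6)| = 8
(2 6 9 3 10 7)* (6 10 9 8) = (2 10 7)(3 9)(6 8) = [0, 1, 10, 9, 4, 5, 8, 2, 6, 3, 7]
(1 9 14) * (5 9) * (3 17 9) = (1 5 3 17 9 14) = [0, 5, 2, 17, 4, 3, 6, 7, 8, 14, 10, 11, 12, 13, 1, 15, 16, 9]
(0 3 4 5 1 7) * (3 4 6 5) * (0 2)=(0 4 3 6 5 1 7 2)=[4, 7, 0, 6, 3, 1, 5, 2]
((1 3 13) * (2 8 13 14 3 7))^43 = (1 8 7 13 2)(3 14) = ((1 7 2 8 13)(3 14))^43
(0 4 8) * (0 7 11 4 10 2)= (0 10 2)(4 8 7 11)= [10, 1, 0, 3, 8, 5, 6, 11, 7, 9, 2, 4]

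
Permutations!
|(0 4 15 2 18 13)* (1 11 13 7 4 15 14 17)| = |(0 15 2 18 7 4 14 17 1 11 13)| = 11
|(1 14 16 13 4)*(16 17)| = |(1 14 17 16 13 4)| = 6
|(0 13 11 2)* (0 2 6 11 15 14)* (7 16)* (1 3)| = |(0 13 15 14)(1 3)(6 11)(7 16)| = 4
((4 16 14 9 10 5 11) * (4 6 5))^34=((4 16 14 9 10)(5 11 6))^34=(4 10 9 14 16)(5 11 6)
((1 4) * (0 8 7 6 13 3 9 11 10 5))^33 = ((0 8 7 6 13 3 9 11 10 5)(1 4))^33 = (0 6 9 5 7 3 10 8 13 11)(1 4)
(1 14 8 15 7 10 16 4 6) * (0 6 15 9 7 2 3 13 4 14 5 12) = (0 6 1 5 12)(2 3 13 4 15)(7 10 16 14 8 9) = [6, 5, 3, 13, 15, 12, 1, 10, 9, 7, 16, 11, 0, 4, 8, 2, 14]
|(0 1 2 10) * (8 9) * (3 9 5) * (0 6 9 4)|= |(0 1 2 10 6 9 8 5 3 4)|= 10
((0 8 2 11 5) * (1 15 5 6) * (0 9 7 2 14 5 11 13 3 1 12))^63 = ((0 8 14 5 9 7 2 13 3 1 15 11 6 12))^63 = (0 13)(1 14)(2 12)(3 8)(5 15)(6 7)(9 11)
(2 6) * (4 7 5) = (2 6)(4 7 5) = [0, 1, 6, 3, 7, 4, 2, 5]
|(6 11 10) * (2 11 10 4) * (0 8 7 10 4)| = 8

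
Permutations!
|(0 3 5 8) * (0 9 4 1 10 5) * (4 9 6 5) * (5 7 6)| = 6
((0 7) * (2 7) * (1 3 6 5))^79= (0 2 7)(1 5 6 3)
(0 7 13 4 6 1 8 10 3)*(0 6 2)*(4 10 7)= [4, 8, 0, 6, 2, 5, 1, 13, 7, 9, 3, 11, 12, 10]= (0 4 2)(1 8 7 13 10 3 6)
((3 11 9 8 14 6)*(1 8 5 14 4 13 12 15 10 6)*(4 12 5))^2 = ((1 8 12 15 10 6 3 11 9 4 13 5 14))^2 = (1 12 10 3 9 13 14 8 15 6 11 4 5)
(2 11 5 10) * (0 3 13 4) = (0 3 13 4)(2 11 5 10) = [3, 1, 11, 13, 0, 10, 6, 7, 8, 9, 2, 5, 12, 4]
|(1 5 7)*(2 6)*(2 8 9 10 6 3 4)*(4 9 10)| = |(1 5 7)(2 3 9 4)(6 8 10)| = 12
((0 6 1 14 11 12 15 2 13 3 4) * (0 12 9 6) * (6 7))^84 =(15)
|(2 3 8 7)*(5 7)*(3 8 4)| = |(2 8 5 7)(3 4)| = 4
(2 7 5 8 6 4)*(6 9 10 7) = (2 6 4)(5 8 9 10 7) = [0, 1, 6, 3, 2, 8, 4, 5, 9, 10, 7]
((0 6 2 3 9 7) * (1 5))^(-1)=(0 7 9 3 2 6)(1 5)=((0 6 2 3 9 7)(1 5))^(-1)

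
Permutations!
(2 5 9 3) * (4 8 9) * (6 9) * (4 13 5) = [0, 1, 4, 2, 8, 13, 9, 7, 6, 3, 10, 11, 12, 5] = (2 4 8 6 9 3)(5 13)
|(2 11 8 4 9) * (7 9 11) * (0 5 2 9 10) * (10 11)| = |(0 5 2 7 11 8 4 10)| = 8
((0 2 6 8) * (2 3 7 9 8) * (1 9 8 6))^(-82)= ((0 3 7 8)(1 9 6 2))^(-82)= (0 7)(1 6)(2 9)(3 8)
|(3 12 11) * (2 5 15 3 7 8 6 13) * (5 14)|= |(2 14 5 15 3 12 11 7 8 6 13)|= 11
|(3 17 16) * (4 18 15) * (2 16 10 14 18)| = 9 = |(2 16 3 17 10 14 18 15 4)|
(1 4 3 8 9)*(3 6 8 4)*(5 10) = [0, 3, 2, 4, 6, 10, 8, 7, 9, 1, 5] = (1 3 4 6 8 9)(5 10)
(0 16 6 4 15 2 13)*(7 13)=(0 16 6 4 15 2 7 13)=[16, 1, 7, 3, 15, 5, 4, 13, 8, 9, 10, 11, 12, 0, 14, 2, 6]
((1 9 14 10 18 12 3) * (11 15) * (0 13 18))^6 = (0 9 12)(1 18 10)(3 13 14)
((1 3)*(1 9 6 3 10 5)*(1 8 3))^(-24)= (1 3 10 9 5 6 8)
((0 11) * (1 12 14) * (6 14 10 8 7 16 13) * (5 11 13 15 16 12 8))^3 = (0 14 7 5 13 1 12 11 6 8 10)(15 16)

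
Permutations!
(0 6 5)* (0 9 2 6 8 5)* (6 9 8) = (0 6)(2 9)(5 8) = [6, 1, 9, 3, 4, 8, 0, 7, 5, 2]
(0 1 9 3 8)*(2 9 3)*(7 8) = [1, 3, 9, 7, 4, 5, 6, 8, 0, 2] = (0 1 3 7 8)(2 9)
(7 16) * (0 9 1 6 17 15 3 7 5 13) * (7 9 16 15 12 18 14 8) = [16, 6, 2, 9, 4, 13, 17, 15, 7, 1, 10, 11, 18, 0, 8, 3, 5, 12, 14] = (0 16 5 13)(1 6 17 12 18 14 8 7 15 3 9)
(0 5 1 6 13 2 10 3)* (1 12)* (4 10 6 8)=(0 5 12 1 8 4 10 3)(2 6 13)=[5, 8, 6, 0, 10, 12, 13, 7, 4, 9, 3, 11, 1, 2]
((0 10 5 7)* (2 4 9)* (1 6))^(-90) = (0 5)(7 10)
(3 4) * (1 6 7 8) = (1 6 7 8)(3 4) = [0, 6, 2, 4, 3, 5, 7, 8, 1]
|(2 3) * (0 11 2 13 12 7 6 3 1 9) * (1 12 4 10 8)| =13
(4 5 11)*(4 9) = (4 5 11 9) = [0, 1, 2, 3, 5, 11, 6, 7, 8, 4, 10, 9]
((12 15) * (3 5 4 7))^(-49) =(3 7 4 5)(12 15)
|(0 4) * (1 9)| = 2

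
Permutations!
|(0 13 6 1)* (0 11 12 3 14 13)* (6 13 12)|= 3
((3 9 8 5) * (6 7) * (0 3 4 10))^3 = (0 8 10 9 4 3 5)(6 7)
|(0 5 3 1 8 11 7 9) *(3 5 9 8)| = |(0 9)(1 3)(7 8 11)| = 6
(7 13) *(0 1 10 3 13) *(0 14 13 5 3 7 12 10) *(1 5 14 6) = (0 5 3 14 13 12 10 7 6 1) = [5, 0, 2, 14, 4, 3, 1, 6, 8, 9, 7, 11, 10, 12, 13]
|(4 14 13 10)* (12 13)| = 5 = |(4 14 12 13 10)|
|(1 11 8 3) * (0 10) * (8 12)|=10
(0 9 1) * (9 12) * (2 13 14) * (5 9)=[12, 0, 13, 3, 4, 9, 6, 7, 8, 1, 10, 11, 5, 14, 2]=(0 12 5 9 1)(2 13 14)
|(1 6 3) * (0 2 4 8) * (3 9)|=4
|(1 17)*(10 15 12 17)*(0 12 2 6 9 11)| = |(0 12 17 1 10 15 2 6 9 11)| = 10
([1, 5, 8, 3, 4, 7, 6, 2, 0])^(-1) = [8, 0, 7, 3, 4, 1, 6, 5, 2]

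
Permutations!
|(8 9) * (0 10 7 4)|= |(0 10 7 4)(8 9)|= 4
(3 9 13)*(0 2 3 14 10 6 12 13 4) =[2, 1, 3, 9, 0, 5, 12, 7, 8, 4, 6, 11, 13, 14, 10] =(0 2 3 9 4)(6 12 13 14 10)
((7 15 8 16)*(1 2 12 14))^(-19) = ((1 2 12 14)(7 15 8 16))^(-19) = (1 2 12 14)(7 15 8 16)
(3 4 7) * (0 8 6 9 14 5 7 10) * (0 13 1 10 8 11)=(0 11)(1 10 13)(3 4 8 6 9 14 5 7)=[11, 10, 2, 4, 8, 7, 9, 3, 6, 14, 13, 0, 12, 1, 5]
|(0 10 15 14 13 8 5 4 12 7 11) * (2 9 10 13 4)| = |(0 13 8 5 2 9 10 15 14 4 12 7 11)| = 13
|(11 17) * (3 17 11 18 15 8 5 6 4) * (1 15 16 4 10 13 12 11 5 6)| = 45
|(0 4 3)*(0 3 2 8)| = 4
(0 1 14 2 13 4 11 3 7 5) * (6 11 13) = (0 1 14 2 6 11 3 7 5)(4 13) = [1, 14, 6, 7, 13, 0, 11, 5, 8, 9, 10, 3, 12, 4, 2]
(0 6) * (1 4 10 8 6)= (0 1 4 10 8 6)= [1, 4, 2, 3, 10, 5, 0, 7, 6, 9, 8]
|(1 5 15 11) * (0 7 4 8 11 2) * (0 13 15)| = |(0 7 4 8 11 1 5)(2 13 15)| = 21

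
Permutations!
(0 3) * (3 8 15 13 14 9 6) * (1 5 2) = (0 8 15 13 14 9 6 3)(1 5 2) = [8, 5, 1, 0, 4, 2, 3, 7, 15, 6, 10, 11, 12, 14, 9, 13]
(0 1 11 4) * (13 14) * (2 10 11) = (0 1 2 10 11 4)(13 14) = [1, 2, 10, 3, 0, 5, 6, 7, 8, 9, 11, 4, 12, 14, 13]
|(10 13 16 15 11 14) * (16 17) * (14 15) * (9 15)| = 15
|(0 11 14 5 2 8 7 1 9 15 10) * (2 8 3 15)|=12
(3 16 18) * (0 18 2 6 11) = (0 18 3 16 2 6 11) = [18, 1, 6, 16, 4, 5, 11, 7, 8, 9, 10, 0, 12, 13, 14, 15, 2, 17, 3]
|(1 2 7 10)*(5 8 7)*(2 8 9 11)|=|(1 8 7 10)(2 5 9 11)|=4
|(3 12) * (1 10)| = 2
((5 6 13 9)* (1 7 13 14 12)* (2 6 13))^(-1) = (1 12 14 6 2 7)(5 9 13)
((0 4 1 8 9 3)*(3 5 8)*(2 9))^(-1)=(0 3 1 4)(2 8 5 9)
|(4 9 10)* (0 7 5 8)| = 12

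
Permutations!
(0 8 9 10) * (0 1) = [8, 0, 2, 3, 4, 5, 6, 7, 9, 10, 1] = (0 8 9 10 1)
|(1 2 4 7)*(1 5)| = |(1 2 4 7 5)| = 5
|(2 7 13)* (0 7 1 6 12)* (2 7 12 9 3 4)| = |(0 12)(1 6 9 3 4 2)(7 13)| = 6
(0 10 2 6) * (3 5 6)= (0 10 2 3 5 6)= [10, 1, 3, 5, 4, 6, 0, 7, 8, 9, 2]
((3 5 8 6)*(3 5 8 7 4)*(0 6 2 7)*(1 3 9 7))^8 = (0 5 6)(4 7 9)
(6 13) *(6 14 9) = (6 13 14 9) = [0, 1, 2, 3, 4, 5, 13, 7, 8, 6, 10, 11, 12, 14, 9]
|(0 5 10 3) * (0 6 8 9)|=|(0 5 10 3 6 8 9)|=7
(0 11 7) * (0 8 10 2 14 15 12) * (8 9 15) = (0 11 7 9 15 12)(2 14 8 10) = [11, 1, 14, 3, 4, 5, 6, 9, 10, 15, 2, 7, 0, 13, 8, 12]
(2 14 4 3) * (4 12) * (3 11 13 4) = (2 14 12 3)(4 11 13) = [0, 1, 14, 2, 11, 5, 6, 7, 8, 9, 10, 13, 3, 4, 12]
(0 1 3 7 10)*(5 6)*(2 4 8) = (0 1 3 7 10)(2 4 8)(5 6) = [1, 3, 4, 7, 8, 6, 5, 10, 2, 9, 0]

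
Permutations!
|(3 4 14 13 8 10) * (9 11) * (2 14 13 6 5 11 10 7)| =12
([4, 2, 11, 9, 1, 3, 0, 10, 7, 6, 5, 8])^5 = (0 8 9 2 5 4 7 6 11 3 1 10)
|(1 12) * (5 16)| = |(1 12)(5 16)| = 2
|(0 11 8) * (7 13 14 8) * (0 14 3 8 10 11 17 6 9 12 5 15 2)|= 56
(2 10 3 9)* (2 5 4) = (2 10 3 9 5 4) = [0, 1, 10, 9, 2, 4, 6, 7, 8, 5, 3]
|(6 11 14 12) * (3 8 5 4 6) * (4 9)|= 9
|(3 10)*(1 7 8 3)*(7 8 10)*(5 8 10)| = |(1 10)(3 7 5 8)| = 4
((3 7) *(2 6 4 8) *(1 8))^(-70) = (8)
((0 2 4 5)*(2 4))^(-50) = ((0 4 5))^(-50) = (0 4 5)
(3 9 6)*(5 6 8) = (3 9 8 5 6) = [0, 1, 2, 9, 4, 6, 3, 7, 5, 8]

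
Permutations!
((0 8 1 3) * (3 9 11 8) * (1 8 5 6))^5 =((0 3)(1 9 11 5 6))^5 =(11)(0 3)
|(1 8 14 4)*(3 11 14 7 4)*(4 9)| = 15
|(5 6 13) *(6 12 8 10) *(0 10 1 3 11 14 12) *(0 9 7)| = |(0 10 6 13 5 9 7)(1 3 11 14 12 8)| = 42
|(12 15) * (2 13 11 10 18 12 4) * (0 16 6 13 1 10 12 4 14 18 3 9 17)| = |(0 16 6 13 11 12 15 14 18 4 2 1 10 3 9 17)| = 16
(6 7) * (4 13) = (4 13)(6 7) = [0, 1, 2, 3, 13, 5, 7, 6, 8, 9, 10, 11, 12, 4]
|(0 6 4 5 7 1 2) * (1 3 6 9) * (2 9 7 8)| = 8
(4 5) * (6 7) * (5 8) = [0, 1, 2, 3, 8, 4, 7, 6, 5] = (4 8 5)(6 7)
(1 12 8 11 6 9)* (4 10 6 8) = [0, 12, 2, 3, 10, 5, 9, 7, 11, 1, 6, 8, 4] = (1 12 4 10 6 9)(8 11)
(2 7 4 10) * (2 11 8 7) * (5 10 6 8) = (4 6 8 7)(5 10 11) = [0, 1, 2, 3, 6, 10, 8, 4, 7, 9, 11, 5]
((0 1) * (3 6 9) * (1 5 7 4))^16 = ((0 5 7 4 1)(3 6 9))^16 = (0 5 7 4 1)(3 6 9)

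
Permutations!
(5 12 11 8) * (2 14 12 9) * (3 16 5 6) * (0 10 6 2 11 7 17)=(0 10 6 3 16 5 9 11 8 2 14 12 7 17)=[10, 1, 14, 16, 4, 9, 3, 17, 2, 11, 6, 8, 7, 13, 12, 15, 5, 0]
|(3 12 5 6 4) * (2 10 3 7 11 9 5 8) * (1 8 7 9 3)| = 4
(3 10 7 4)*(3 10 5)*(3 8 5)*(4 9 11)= (4 10 7 9 11)(5 8)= [0, 1, 2, 3, 10, 8, 6, 9, 5, 11, 7, 4]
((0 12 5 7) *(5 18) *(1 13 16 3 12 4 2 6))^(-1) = ((0 4 2 6 1 13 16 3 12 18 5 7))^(-1) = (0 7 5 18 12 3 16 13 1 6 2 4)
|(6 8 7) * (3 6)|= 4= |(3 6 8 7)|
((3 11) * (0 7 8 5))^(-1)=(0 5 8 7)(3 11)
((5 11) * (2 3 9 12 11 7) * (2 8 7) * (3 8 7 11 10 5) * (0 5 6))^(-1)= (0 6 10 12 9 3 11 8 2 5)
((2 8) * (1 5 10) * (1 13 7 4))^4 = ((1 5 10 13 7 4)(2 8))^4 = (1 7 10)(4 13 5)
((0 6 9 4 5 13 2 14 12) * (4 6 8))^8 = (14)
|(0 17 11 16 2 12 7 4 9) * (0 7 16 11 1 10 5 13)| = 6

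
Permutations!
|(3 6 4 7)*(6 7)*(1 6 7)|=|(1 6 4 7 3)|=5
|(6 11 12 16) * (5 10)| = 4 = |(5 10)(6 11 12 16)|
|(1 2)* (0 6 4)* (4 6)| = |(6)(0 4)(1 2)| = 2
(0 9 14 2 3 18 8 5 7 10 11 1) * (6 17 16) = (0 9 14 2 3 18 8 5 7 10 11 1)(6 17 16) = [9, 0, 3, 18, 4, 7, 17, 10, 5, 14, 11, 1, 12, 13, 2, 15, 6, 16, 8]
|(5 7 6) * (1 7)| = |(1 7 6 5)| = 4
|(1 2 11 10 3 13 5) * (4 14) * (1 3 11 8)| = 6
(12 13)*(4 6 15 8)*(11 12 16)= (4 6 15 8)(11 12 13 16)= [0, 1, 2, 3, 6, 5, 15, 7, 4, 9, 10, 12, 13, 16, 14, 8, 11]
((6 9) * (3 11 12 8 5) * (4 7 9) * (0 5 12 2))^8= ((0 5 3 11 2)(4 7 9 6)(8 12))^8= (12)(0 11 5 2 3)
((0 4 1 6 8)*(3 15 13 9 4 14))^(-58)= (0 3 13 4 6)(1 8 14 15 9)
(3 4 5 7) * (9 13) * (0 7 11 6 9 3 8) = (0 7 8)(3 4 5 11 6 9 13) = [7, 1, 2, 4, 5, 11, 9, 8, 0, 13, 10, 6, 12, 3]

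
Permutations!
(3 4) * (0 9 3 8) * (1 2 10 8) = (0 9 3 4 1 2 10 8) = [9, 2, 10, 4, 1, 5, 6, 7, 0, 3, 8]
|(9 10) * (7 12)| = |(7 12)(9 10)| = 2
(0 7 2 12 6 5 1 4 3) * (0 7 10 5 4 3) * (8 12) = [10, 3, 8, 7, 0, 1, 4, 2, 12, 9, 5, 11, 6] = (0 10 5 1 3 7 2 8 12 6 4)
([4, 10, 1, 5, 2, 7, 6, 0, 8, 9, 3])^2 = [2, 3, 10, 7, 1, 0, 6, 4, 8, 9, 5]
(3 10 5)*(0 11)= (0 11)(3 10 5)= [11, 1, 2, 10, 4, 3, 6, 7, 8, 9, 5, 0]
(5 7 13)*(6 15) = (5 7 13)(6 15) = [0, 1, 2, 3, 4, 7, 15, 13, 8, 9, 10, 11, 12, 5, 14, 6]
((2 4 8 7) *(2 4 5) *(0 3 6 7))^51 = (0 7)(2 5)(3 4)(6 8)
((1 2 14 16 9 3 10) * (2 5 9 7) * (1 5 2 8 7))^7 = ((1 2 14 16)(3 10 5 9)(7 8))^7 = (1 16 14 2)(3 9 5 10)(7 8)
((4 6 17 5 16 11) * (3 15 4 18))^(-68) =(3 17 18 6 11 4 16 15 5)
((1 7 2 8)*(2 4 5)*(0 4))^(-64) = ((0 4 5 2 8 1 7))^(-64) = (0 7 1 8 2 5 4)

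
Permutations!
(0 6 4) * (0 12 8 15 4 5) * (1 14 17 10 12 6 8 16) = (0 8 15 4 6 5)(1 14 17 10 12 16) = [8, 14, 2, 3, 6, 0, 5, 7, 15, 9, 12, 11, 16, 13, 17, 4, 1, 10]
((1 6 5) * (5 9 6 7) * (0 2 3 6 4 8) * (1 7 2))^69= (0 9 2 8 6 1 4 3)(5 7)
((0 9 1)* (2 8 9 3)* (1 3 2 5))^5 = (0 5 9 2 1 3 8)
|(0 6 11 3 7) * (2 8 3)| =7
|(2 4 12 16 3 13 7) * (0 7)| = 8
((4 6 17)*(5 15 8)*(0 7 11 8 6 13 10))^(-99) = ((0 7 11 8 5 15 6 17 4 13 10))^(-99) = (17)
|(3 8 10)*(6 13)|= 6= |(3 8 10)(6 13)|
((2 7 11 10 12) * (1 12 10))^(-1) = ((1 12 2 7 11))^(-1) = (1 11 7 2 12)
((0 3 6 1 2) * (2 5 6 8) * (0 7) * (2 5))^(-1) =((0 3 8 5 6 1 2 7))^(-1) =(0 7 2 1 6 5 8 3)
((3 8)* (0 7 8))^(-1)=((0 7 8 3))^(-1)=(0 3 8 7)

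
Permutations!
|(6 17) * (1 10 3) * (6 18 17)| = 6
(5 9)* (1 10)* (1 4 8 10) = (4 8 10)(5 9) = [0, 1, 2, 3, 8, 9, 6, 7, 10, 5, 4]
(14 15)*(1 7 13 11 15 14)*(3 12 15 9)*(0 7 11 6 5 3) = (0 7 13 6 5 3 12 15 1 11 9) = [7, 11, 2, 12, 4, 3, 5, 13, 8, 0, 10, 9, 15, 6, 14, 1]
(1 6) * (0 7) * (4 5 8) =(0 7)(1 6)(4 5 8) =[7, 6, 2, 3, 5, 8, 1, 0, 4]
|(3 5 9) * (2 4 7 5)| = 6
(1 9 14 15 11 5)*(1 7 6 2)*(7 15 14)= (1 9 7 6 2)(5 15 11)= [0, 9, 1, 3, 4, 15, 2, 6, 8, 7, 10, 5, 12, 13, 14, 11]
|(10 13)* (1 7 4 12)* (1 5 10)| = 7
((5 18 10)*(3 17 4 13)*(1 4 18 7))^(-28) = ((1 4 13 3 17 18 10 5 7))^(-28) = (1 7 5 10 18 17 3 13 4)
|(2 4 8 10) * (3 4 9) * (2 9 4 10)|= |(2 4 8)(3 10 9)|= 3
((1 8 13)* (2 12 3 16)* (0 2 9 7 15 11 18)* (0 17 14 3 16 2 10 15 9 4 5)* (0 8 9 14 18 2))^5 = (0 12 13 3 2 8 14 11 5 7 15 4 9 10 16 1)(17 18)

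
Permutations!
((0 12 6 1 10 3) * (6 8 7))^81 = (0 12 8 7 6 1 10 3)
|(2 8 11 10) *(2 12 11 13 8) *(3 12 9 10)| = 6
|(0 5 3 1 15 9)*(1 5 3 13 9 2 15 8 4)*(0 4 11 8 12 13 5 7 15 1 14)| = |(0 3 7 15 2 1 12 13 9 4 14)(8 11)| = 22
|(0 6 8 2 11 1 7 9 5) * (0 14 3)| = 11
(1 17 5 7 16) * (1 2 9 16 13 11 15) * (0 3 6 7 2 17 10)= (0 3 6 7 13 11 15 1 10)(2 9 16 17 5)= [3, 10, 9, 6, 4, 2, 7, 13, 8, 16, 0, 15, 12, 11, 14, 1, 17, 5]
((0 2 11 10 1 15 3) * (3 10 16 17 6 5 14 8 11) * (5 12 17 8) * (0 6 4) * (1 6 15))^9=(17)(5 14)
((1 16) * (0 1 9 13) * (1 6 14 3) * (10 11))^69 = (0 16 14 13 1 6 9 3)(10 11) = ((0 6 14 3 1 16 9 13)(10 11))^69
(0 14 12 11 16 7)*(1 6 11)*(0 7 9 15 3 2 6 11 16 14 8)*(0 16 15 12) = (0 8 16 9 12 1 11 14)(2 6 15 3) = [8, 11, 6, 2, 4, 5, 15, 7, 16, 12, 10, 14, 1, 13, 0, 3, 9]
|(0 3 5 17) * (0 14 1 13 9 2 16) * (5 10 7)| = |(0 3 10 7 5 17 14 1 13 9 2 16)| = 12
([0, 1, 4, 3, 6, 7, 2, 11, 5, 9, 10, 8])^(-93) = [0, 1, 2, 3, 4, 8, 6, 5, 11, 9, 10, 7]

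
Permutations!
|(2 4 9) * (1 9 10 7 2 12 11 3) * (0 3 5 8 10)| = 12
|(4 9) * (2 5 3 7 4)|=|(2 5 3 7 4 9)|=6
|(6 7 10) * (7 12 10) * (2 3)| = |(2 3)(6 12 10)| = 6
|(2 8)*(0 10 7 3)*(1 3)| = 10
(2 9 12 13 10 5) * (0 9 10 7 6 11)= [9, 1, 10, 3, 4, 2, 11, 6, 8, 12, 5, 0, 13, 7]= (0 9 12 13 7 6 11)(2 10 5)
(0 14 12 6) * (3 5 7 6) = [14, 1, 2, 5, 4, 7, 0, 6, 8, 9, 10, 11, 3, 13, 12] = (0 14 12 3 5 7 6)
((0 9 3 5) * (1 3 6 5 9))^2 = ((0 1 3 9 6 5))^2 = (0 3 6)(1 9 5)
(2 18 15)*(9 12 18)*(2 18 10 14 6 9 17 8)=(2 17 8)(6 9 12 10 14)(15 18)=[0, 1, 17, 3, 4, 5, 9, 7, 2, 12, 14, 11, 10, 13, 6, 18, 16, 8, 15]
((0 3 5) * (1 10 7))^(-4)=((0 3 5)(1 10 7))^(-4)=(0 5 3)(1 7 10)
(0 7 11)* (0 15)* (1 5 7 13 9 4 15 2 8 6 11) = (0 13 9 4 15)(1 5 7)(2 8 6 11) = [13, 5, 8, 3, 15, 7, 11, 1, 6, 4, 10, 2, 12, 9, 14, 0]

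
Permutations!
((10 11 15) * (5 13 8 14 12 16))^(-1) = (5 16 12 14 8 13)(10 15 11) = ((5 13 8 14 12 16)(10 11 15))^(-1)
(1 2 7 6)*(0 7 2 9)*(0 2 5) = (0 7 6 1 9 2 5) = [7, 9, 5, 3, 4, 0, 1, 6, 8, 2]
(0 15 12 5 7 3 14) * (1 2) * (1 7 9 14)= (0 15 12 5 9 14)(1 2 7 3)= [15, 2, 7, 1, 4, 9, 6, 3, 8, 14, 10, 11, 5, 13, 0, 12]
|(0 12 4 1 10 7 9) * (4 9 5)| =15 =|(0 12 9)(1 10 7 5 4)|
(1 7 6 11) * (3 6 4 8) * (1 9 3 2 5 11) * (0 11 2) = (0 11 9 3 6 1 7 4 8)(2 5) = [11, 7, 5, 6, 8, 2, 1, 4, 0, 3, 10, 9]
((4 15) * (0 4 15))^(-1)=(15)(0 4)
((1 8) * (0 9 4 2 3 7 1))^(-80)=(9)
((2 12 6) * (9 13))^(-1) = (2 6 12)(9 13) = ((2 12 6)(9 13))^(-1)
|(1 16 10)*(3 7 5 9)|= |(1 16 10)(3 7 5 9)|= 12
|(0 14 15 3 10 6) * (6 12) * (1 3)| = 8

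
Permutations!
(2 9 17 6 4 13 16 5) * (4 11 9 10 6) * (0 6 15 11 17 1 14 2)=[6, 14, 10, 3, 13, 0, 17, 7, 8, 1, 15, 9, 12, 16, 2, 11, 5, 4]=(0 6 17 4 13 16 5)(1 14 2 10 15 11 9)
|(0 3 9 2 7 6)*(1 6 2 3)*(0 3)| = 10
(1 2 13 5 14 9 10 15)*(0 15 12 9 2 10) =(0 15 1 10 12 9)(2 13 5 14) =[15, 10, 13, 3, 4, 14, 6, 7, 8, 0, 12, 11, 9, 5, 2, 1]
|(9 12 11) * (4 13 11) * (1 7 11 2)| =|(1 7 11 9 12 4 13 2)| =8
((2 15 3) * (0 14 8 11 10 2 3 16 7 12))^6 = ((0 14 8 11 10 2 15 16 7 12))^6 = (0 15 8 7 10)(2 14 16 11 12)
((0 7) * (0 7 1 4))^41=(7)(0 4 1)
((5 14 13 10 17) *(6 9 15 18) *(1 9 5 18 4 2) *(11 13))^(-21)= (1 2 4 15 9)(5 13 18 14 10 6 11 17)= ((1 9 15 4 2)(5 14 11 13 10 17 18 6))^(-21)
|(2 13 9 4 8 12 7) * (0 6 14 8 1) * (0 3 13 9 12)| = |(0 6 14 8)(1 3 13 12 7 2 9 4)| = 8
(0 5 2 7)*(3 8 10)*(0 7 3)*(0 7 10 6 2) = [5, 1, 3, 8, 4, 0, 2, 10, 6, 9, 7] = (0 5)(2 3 8 6)(7 10)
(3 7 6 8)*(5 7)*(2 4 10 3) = (2 4 10 3 5 7 6 8) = [0, 1, 4, 5, 10, 7, 8, 6, 2, 9, 3]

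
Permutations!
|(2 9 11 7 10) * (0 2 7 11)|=6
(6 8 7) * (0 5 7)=(0 5 7 6 8)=[5, 1, 2, 3, 4, 7, 8, 6, 0]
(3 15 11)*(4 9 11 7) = (3 15 7 4 9 11) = [0, 1, 2, 15, 9, 5, 6, 4, 8, 11, 10, 3, 12, 13, 14, 7]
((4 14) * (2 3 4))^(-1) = (2 14 4 3)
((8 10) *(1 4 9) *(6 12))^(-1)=(1 9 4)(6 12)(8 10)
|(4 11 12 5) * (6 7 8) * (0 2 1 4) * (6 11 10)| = 11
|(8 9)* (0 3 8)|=|(0 3 8 9)|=4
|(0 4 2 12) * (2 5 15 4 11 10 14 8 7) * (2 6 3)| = |(0 11 10 14 8 7 6 3 2 12)(4 5 15)| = 30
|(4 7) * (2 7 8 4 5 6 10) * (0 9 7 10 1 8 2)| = |(0 9 7 5 6 1 8 4 2 10)| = 10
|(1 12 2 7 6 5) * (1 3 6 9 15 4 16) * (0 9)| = |(0 9 15 4 16 1 12 2 7)(3 6 5)| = 9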